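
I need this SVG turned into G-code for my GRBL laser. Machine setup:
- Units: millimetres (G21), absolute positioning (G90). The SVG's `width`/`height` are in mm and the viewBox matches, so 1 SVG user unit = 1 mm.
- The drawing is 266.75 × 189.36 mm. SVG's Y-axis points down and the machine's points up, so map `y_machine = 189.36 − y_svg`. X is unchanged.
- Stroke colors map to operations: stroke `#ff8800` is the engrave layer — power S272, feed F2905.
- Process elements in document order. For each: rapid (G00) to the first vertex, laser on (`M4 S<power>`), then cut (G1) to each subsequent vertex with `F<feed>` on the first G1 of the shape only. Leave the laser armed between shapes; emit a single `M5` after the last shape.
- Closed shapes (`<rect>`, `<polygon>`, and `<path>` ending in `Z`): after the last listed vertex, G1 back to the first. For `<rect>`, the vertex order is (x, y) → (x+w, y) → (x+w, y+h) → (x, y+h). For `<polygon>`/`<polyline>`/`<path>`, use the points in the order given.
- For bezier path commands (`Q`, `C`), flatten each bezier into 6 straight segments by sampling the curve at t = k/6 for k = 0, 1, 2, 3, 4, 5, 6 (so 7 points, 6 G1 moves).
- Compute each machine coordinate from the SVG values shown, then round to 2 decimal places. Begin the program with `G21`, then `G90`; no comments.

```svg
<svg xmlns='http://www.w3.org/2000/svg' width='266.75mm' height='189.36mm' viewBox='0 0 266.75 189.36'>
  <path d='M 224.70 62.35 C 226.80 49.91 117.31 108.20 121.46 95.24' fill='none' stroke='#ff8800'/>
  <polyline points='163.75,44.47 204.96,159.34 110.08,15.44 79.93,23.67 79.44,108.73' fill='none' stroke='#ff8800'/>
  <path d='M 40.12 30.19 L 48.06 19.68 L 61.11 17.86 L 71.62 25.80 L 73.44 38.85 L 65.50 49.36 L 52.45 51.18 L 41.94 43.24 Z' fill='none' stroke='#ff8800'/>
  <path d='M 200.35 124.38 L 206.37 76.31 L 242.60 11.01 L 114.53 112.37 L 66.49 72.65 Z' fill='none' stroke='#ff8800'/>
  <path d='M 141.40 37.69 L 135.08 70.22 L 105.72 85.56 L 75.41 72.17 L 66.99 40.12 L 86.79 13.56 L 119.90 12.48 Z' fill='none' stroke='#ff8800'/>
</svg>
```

Since the viewBox matches the mm dimensions, user units are millimetres directly. The only transform is the Y-flip y_m = 189.36 − y_svg.

Shape 1 is a cubic bezier drawn with `<path>`. Its stroke #ff8800 means engrave at S272, F2905. After flipping Y the toolpath is (224.70,127.01) → (217.49,127.99) → (197.95,121.13) → (172.31,110.37) → (146.85,99.65) → (127.81,92.92) → (121.46,94.12).

Shape 2 is a open polyline drawn with `<polyline>`. Its stroke #ff8800 means engrave at S272, F2905. After flipping Y the toolpath is (163.75,144.89) → (204.96,30.02) → (110.08,173.92) → (79.93,165.69) → (79.44,80.63).

Shape 3 is a regular polygon drawn with `<path>`. Its stroke #ff8800 means engrave at S272, F2905. After flipping Y the toolpath is (40.12,159.17) → (48.06,169.68) → (61.11,171.50) → (71.62,163.56) → (73.44,150.51) → (65.50,140.00) → (52.45,138.18) → (41.94,146.12) → (40.12,159.17), returning to the start.

Shape 4 is a closed polygon drawn with `<path>`. Its stroke #ff8800 means engrave at S272, F2905. After flipping Y the toolpath is (200.35,64.98) → (206.37,113.05) → (242.60,178.35) → (114.53,76.99) → (66.49,116.71) → (200.35,64.98), returning to the start.

Shape 5 is a regular polygon drawn with `<path>`. Its stroke #ff8800 means engrave at S272, F2905. After flipping Y the toolpath is (141.40,151.67) → (135.08,119.14) → (105.72,103.80) → (75.41,117.19) → (66.99,149.24) → (86.79,175.80) → (119.90,176.88) → (141.40,151.67), returning to the start.

G21
G90
G00 X224.70 Y127.01
M4 S272
G1 X217.49 Y127.99 F2905
G1 X197.95 Y121.13
G1 X172.31 Y110.37
G1 X146.85 Y99.65
G1 X127.81 Y92.92
G1 X121.46 Y94.12
G00 X163.75 Y144.89
M4 S272
G1 X204.96 Y30.02 F2905
G1 X110.08 Y173.92
G1 X79.93 Y165.69
G1 X79.44 Y80.63
G00 X40.12 Y159.17
M4 S272
G1 X48.06 Y169.68 F2905
G1 X61.11 Y171.50
G1 X71.62 Y163.56
G1 X73.44 Y150.51
G1 X65.50 Y140.00
G1 X52.45 Y138.18
G1 X41.94 Y146.12
G1 X40.12 Y159.17
G00 X200.35 Y64.98
M4 S272
G1 X206.37 Y113.05 F2905
G1 X242.60 Y178.35
G1 X114.53 Y76.99
G1 X66.49 Y116.71
G1 X200.35 Y64.98
G00 X141.40 Y151.67
M4 S272
G1 X135.08 Y119.14 F2905
G1 X105.72 Y103.80
G1 X75.41 Y117.19
G1 X66.99 Y149.24
G1 X86.79 Y175.80
G1 X119.90 Y176.88
G1 X141.40 Y151.67
M5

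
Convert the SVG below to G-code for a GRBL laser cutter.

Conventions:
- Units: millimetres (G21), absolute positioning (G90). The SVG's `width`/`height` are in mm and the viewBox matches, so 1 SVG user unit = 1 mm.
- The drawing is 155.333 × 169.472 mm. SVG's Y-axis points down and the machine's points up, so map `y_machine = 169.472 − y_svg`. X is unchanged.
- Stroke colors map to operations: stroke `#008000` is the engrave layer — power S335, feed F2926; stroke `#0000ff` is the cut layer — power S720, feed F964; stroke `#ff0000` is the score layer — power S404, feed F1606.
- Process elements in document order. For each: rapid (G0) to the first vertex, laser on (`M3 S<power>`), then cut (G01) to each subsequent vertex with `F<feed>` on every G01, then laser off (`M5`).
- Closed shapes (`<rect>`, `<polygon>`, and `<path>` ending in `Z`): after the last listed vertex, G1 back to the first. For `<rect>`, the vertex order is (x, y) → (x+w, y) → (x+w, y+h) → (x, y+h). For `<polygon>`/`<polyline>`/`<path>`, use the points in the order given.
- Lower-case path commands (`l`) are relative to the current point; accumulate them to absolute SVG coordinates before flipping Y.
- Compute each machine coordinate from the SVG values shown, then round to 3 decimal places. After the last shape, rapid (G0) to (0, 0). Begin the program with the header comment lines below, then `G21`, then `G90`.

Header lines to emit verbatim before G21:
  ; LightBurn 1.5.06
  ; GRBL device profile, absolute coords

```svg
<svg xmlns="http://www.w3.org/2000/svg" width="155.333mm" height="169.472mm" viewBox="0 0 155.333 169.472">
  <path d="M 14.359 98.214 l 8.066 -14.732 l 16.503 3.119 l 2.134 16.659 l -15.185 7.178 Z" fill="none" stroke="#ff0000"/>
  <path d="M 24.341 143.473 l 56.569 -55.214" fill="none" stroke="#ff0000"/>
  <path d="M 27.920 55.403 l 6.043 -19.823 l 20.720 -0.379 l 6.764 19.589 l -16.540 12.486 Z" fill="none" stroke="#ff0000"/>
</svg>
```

; LightBurn 1.5.06
; GRBL device profile, absolute coords
G21
G90
G0 X14.359 Y71.258
M3 S404
G01 X22.425 Y85.990 F1606
G01 X38.928 Y82.871 F1606
G01 X41.062 Y66.212 F1606
G01 X25.877 Y59.034 F1606
G01 X14.359 Y71.258 F1606
M5
G0 X24.341 Y25.999
M3 S404
G01 X80.910 Y81.213 F1606
M5
G0 X27.920 Y114.069
M3 S404
G01 X33.963 Y133.892 F1606
G01 X54.683 Y134.271 F1606
G01 X61.447 Y114.682 F1606
G01 X44.907 Y102.196 F1606
G01 X27.920 Y114.069 F1606
M5
G0 X0.000 Y0.000

viewBox `0 0 155.333 169.472` with mm width/height → 1 unit = 1 mm. Flip: y_m = 169.472 − y_svg.

**Shape 1** — `<path>` regular polygon, stroke `#ff0000` → score (S404, F1606). Machine vertices: (14.359,71.258) → (22.425,85.990) → (38.928,82.871) → (41.062,66.212) → (25.877,59.034) → (14.359,71.258). Closed: final G1 returns to the first vertex.

**Shape 2** — `<path>` line segment, stroke `#ff0000` → score (S404, F1606). Machine vertices: (24.341,25.999) → (80.910,81.213). Open path.

**Shape 3** — `<path>` regular polygon, stroke `#ff0000` → score (S404, F1606). Machine vertices: (27.920,114.069) → (33.963,133.892) → (54.683,134.271) → (61.447,114.682) → (44.907,102.196) → (27.920,114.069). Closed: final G1 returns to the first vertex.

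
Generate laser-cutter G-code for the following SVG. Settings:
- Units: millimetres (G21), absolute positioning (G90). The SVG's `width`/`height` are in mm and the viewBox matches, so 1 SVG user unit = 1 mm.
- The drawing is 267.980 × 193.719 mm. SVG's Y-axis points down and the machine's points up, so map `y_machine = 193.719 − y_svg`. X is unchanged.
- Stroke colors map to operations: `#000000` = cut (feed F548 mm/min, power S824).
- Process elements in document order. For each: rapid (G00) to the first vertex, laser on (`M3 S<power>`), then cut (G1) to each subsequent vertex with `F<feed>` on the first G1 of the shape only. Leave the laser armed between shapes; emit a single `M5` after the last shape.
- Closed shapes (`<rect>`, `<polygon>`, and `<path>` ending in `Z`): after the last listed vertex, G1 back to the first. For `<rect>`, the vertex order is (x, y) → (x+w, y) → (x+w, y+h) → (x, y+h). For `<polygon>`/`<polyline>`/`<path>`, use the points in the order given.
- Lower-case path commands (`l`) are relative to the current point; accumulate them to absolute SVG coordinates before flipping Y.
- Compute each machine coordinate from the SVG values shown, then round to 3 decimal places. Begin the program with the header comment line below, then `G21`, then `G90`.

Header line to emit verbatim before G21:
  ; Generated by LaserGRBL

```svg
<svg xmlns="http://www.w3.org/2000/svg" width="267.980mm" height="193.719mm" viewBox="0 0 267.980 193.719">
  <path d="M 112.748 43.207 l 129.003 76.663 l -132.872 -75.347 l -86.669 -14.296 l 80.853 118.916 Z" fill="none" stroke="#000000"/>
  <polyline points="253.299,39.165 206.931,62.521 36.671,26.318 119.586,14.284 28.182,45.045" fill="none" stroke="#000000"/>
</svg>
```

1 u = 1 mm; y_m = 193.719 − y.

[1] `<path>` closed polygon, #000000→cut S824 F548: (112.748,150.512) → (241.751,73.849) → (108.879,149.196) → (22.210,163.492) → (103.063,44.576) → (112.748,150.512) (closed)

[2] `<polyline>` open polyline, #000000→cut S824 F548: (253.299,154.554) → (206.931,131.198) → (36.671,167.401) → (119.586,179.435) → (28.182,148.674)

; Generated by LaserGRBL
G21
G90
G00 X112.748 Y150.512
M3 S824
G1 X241.751 Y73.849 F548
G1 X108.879 Y149.196
G1 X22.210 Y163.492
G1 X103.063 Y44.576
G1 X112.748 Y150.512
G00 X253.299 Y154.554
M3 S824
G1 X206.931 Y131.198 F548
G1 X36.671 Y167.401
G1 X119.586 Y179.435
G1 X28.182 Y148.674
M5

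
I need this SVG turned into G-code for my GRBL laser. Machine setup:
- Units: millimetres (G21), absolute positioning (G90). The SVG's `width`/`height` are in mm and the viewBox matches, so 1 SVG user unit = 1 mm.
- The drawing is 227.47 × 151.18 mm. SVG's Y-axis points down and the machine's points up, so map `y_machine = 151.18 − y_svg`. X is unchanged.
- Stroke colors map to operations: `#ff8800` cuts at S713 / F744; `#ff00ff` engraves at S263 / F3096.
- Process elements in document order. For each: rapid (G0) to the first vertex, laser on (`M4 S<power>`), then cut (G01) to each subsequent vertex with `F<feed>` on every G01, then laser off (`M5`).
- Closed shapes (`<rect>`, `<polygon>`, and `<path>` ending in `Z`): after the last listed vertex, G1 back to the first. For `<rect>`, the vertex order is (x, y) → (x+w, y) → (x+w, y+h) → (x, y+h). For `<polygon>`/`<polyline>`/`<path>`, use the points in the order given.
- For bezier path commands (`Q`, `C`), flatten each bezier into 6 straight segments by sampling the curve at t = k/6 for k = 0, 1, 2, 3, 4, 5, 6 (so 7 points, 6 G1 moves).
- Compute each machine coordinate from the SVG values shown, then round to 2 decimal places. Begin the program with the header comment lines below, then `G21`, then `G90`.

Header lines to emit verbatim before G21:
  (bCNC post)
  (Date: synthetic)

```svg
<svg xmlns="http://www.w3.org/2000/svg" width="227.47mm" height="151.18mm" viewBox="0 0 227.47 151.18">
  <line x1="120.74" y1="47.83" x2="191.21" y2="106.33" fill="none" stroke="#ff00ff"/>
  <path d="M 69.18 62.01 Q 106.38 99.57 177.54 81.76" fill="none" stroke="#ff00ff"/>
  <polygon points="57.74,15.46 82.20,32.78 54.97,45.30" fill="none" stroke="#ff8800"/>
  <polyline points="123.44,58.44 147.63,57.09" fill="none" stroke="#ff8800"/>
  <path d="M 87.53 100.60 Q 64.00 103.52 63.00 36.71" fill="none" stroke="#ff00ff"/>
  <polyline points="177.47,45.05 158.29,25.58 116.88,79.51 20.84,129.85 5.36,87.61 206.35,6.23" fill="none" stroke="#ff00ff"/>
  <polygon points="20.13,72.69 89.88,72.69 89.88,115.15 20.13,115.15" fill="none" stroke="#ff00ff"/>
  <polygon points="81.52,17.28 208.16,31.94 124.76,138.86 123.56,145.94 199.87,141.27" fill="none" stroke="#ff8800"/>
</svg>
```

1 u = 1 mm; y_m = 151.18 − y.

[1] `<line>` line segment, #ff00ff→engrave S263 F3096: (120.74,103.35) → (191.21,44.85)

[2] `<path>` quadratic bezier, #ff00ff→engrave S263 F3096: (69.18,89.17) → (82.52,78.19) → (97.75,70.28) → (114.87,65.45) → (133.87,63.70) → (154.76,65.02) → (177.54,69.42)

[3] `<polygon>` regular polygon, #ff8800→cut S713 F744: (57.74,135.72) → (82.20,118.40) → (54.97,105.88) → (57.74,135.72) (closed)

[4] `<polyline>` line segment, #ff8800→cut S713 F744: (123.44,92.74) → (147.63,94.09)

[5] `<path>` quadratic bezier, #ff00ff→engrave S263 F3096: (87.53,50.58) → (80.31,51.54) → (74.35,56.38) → (69.63,65.09) → (66.17,77.68) → (63.96,94.14) → (63.00,114.47)

[6] `<polyline>` open polyline, #ff00ff→engrave S263 F3096: (177.47,106.13) → (158.29,125.60) → (116.88,71.67) → (20.84,21.33) → (5.36,63.57) → (206.35,144.95)

[7] `<polygon>` rectangle, #ff00ff→engrave S263 F3096: (20.13,78.49) → (89.88,78.49) → (89.88,36.03) → (20.13,36.03) → (20.13,78.49) (closed)

[8] `<polygon>` closed polygon, #ff8800→cut S713 F744: (81.52,133.90) → (208.16,119.24) → (124.76,12.32) → (123.56,5.24) → (199.87,9.91) → (81.52,133.90) (closed)

(bCNC post)
(Date: synthetic)
G21
G90
G0 X120.74 Y103.35
M4 S263
G01 X191.21 Y44.85 F3096
M5
G0 X69.18 Y89.17
M4 S263
G01 X82.52 Y78.19 F3096
G01 X97.75 Y70.28 F3096
G01 X114.87 Y65.45 F3096
G01 X133.87 Y63.70 F3096
G01 X154.76 Y65.02 F3096
G01 X177.54 Y69.42 F3096
M5
G0 X57.74 Y135.72
M4 S713
G01 X82.20 Y118.40 F744
G01 X54.97 Y105.88 F744
G01 X57.74 Y135.72 F744
M5
G0 X123.44 Y92.74
M4 S713
G01 X147.63 Y94.09 F744
M5
G0 X87.53 Y50.58
M4 S263
G01 X80.31 Y51.54 F3096
G01 X74.35 Y56.38 F3096
G01 X69.63 Y65.09 F3096
G01 X66.17 Y77.68 F3096
G01 X63.96 Y94.14 F3096
G01 X63.00 Y114.47 F3096
M5
G0 X177.47 Y106.13
M4 S263
G01 X158.29 Y125.60 F3096
G01 X116.88 Y71.67 F3096
G01 X20.84 Y21.33 F3096
G01 X5.36 Y63.57 F3096
G01 X206.35 Y144.95 F3096
M5
G0 X20.13 Y78.49
M4 S263
G01 X89.88 Y78.49 F3096
G01 X89.88 Y36.03 F3096
G01 X20.13 Y36.03 F3096
G01 X20.13 Y78.49 F3096
M5
G0 X81.52 Y133.90
M4 S713
G01 X208.16 Y119.24 F744
G01 X124.76 Y12.32 F744
G01 X123.56 Y5.24 F744
G01 X199.87 Y9.91 F744
G01 X81.52 Y133.90 F744
M5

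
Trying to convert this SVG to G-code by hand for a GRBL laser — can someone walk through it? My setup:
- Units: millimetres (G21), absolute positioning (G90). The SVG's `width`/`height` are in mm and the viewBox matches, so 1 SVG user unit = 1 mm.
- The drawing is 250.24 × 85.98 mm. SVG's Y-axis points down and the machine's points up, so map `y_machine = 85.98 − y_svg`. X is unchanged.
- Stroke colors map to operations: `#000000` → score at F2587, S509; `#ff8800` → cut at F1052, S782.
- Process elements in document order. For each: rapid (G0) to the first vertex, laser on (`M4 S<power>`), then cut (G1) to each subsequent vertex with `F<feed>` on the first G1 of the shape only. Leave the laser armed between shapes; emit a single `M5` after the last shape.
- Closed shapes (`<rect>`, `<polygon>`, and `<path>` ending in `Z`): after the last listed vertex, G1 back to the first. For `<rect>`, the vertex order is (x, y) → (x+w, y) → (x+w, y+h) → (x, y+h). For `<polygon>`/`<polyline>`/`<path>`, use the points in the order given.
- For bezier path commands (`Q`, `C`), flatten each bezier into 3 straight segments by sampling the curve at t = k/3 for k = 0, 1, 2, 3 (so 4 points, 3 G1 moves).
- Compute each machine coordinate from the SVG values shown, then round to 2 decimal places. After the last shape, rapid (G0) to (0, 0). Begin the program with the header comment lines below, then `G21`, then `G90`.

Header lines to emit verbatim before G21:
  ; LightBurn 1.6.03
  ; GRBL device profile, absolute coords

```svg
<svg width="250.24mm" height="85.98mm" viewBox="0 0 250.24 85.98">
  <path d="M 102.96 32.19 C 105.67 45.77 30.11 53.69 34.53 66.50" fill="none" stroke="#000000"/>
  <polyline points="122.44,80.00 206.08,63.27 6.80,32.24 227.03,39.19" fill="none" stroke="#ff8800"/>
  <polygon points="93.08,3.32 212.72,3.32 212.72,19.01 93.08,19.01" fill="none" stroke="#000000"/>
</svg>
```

; LightBurn 1.6.03
; GRBL device profile, absolute coords
G21
G90
G0 X102.96 Y53.79
M4 S509
G1 X85.44 Y41.71 F2587
G1 X50.91 Y31.05
G1 X34.53 Y19.48
G0 X122.44 Y5.98
M4 S782
G1 X206.08 Y22.71 F1052
G1 X6.80 Y53.74
G1 X227.03 Y46.79
G0 X93.08 Y82.66
M4 S509
G1 X212.72 Y82.66 F2587
G1 X212.72 Y66.97
G1 X93.08 Y66.97
G1 X93.08 Y82.66
M5
G0 X0.00 Y0.00

Since the viewBox matches the mm dimensions, user units are millimetres directly. The only transform is the Y-flip y_m = 85.98 − y_svg.

Shape 1 is a cubic bezier drawn with `<path>`. Its stroke #000000 means score at S509, F2587. After flipping Y the toolpath is (102.96,53.79) → (85.44,41.71) → (50.91,31.05) → (34.53,19.48).

Shape 2 is a open polyline drawn with `<polyline>`. Its stroke #ff8800 means cut at S782, F1052. After flipping Y the toolpath is (122.44,5.98) → (206.08,22.71) → (6.80,53.74) → (227.03,46.79).

Shape 3 is a rectangle drawn with `<polygon>`. Its stroke #000000 means score at S509, F2587. After flipping Y the toolpath is (93.08,82.66) → (212.72,82.66) → (212.72,66.97) → (93.08,66.97) → (93.08,82.66), returning to the start.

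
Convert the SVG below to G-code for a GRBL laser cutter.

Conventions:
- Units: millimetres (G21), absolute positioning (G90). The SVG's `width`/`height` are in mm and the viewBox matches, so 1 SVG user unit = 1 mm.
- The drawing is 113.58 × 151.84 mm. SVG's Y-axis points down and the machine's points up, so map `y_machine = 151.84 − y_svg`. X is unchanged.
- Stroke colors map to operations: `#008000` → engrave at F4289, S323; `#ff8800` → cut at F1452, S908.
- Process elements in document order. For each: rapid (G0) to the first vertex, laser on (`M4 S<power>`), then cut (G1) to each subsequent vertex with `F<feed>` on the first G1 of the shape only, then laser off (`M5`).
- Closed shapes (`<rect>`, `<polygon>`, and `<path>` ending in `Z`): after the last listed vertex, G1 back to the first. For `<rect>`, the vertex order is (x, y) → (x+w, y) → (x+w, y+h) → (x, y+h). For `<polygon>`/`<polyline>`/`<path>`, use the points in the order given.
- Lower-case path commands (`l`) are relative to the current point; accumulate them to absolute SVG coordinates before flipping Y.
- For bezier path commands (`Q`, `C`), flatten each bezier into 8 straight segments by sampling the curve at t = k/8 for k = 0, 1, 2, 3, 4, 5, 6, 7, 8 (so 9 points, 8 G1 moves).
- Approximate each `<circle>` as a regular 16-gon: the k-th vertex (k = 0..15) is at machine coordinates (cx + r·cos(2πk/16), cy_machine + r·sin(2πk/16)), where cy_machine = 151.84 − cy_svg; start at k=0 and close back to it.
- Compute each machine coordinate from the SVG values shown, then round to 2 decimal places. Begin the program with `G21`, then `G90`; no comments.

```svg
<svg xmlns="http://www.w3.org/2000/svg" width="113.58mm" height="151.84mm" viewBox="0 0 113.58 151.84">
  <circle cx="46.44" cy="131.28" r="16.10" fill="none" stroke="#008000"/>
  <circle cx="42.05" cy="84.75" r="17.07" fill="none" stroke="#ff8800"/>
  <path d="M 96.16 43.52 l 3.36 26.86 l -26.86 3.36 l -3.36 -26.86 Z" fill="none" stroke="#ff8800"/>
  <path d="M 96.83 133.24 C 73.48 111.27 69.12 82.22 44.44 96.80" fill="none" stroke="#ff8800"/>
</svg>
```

1 u = 1 mm; y_m = 151.84 − y.

[1] `<circle>` circle, #008000→engrave S323 F4289: (62.54,20.56) → (61.31,26.72) → (57.82,31.94) → (52.60,35.43) → (46.44,36.66) → (40.28,35.43) → (35.06,31.94) → (31.57,26.72) → (30.34,20.56) → (31.57,14.40) → (35.06,9.18) → (40.28,5.69) → (46.44,4.46) → (52.60,5.69) → (57.82,9.18) → (61.31,14.40) → (62.54,20.56) (closed)

[2] `<circle>` circle, #ff8800→cut S908 F1452: (59.12,67.09) → (57.82,73.62) → (54.12,79.16) → (48.58,82.86) → (42.05,84.16) → (35.52,82.86) → (29.98,79.16) → (26.28,73.62) → (24.98,67.09) → (26.28,60.56) → (29.98,55.02) → (35.52,51.32) → (42.05,50.02) → (48.58,51.32) → (54.12,55.02) → (57.82,60.56) → (59.12,67.09) (closed)

[3] `<path>` regular polygon, #ff8800→cut S908 F1452: (96.16,108.32) → (99.52,81.46) → (72.66,78.10) → (69.30,104.96) → (96.16,108.32) (closed)

[4] `<path>` cubic bezier, #ff8800→cut S908 F1452: (96.83,18.60) → (88.89,27.07) → (82.26,35.61) → (76.50,43.63) → (71.13,50.53) → (65.71,55.71) → (59.75,58.59) → (52.82,58.56) → (44.44,55.04)

G21
G90
G0 X62.54 Y20.56
M4 S323
G1 X61.31 Y26.72 F4289
G1 X57.82 Y31.94
G1 X52.60 Y35.43
G1 X46.44 Y36.66
G1 X40.28 Y35.43
G1 X35.06 Y31.94
G1 X31.57 Y26.72
G1 X30.34 Y20.56
G1 X31.57 Y14.40
G1 X35.06 Y9.18
G1 X40.28 Y5.69
G1 X46.44 Y4.46
G1 X52.60 Y5.69
G1 X57.82 Y9.18
G1 X61.31 Y14.40
G1 X62.54 Y20.56
M5
G0 X59.12 Y67.09
M4 S908
G1 X57.82 Y73.62 F1452
G1 X54.12 Y79.16
G1 X48.58 Y82.86
G1 X42.05 Y84.16
G1 X35.52 Y82.86
G1 X29.98 Y79.16
G1 X26.28 Y73.62
G1 X24.98 Y67.09
G1 X26.28 Y60.56
G1 X29.98 Y55.02
G1 X35.52 Y51.32
G1 X42.05 Y50.02
G1 X48.58 Y51.32
G1 X54.12 Y55.02
G1 X57.82 Y60.56
G1 X59.12 Y67.09
M5
G0 X96.16 Y108.32
M4 S908
G1 X99.52 Y81.46 F1452
G1 X72.66 Y78.10
G1 X69.30 Y104.96
G1 X96.16 Y108.32
M5
G0 X96.83 Y18.60
M4 S908
G1 X88.89 Y27.07 F1452
G1 X82.26 Y35.61
G1 X76.50 Y43.63
G1 X71.13 Y50.53
G1 X65.71 Y55.71
G1 X59.75 Y58.59
G1 X52.82 Y58.56
G1 X44.44 Y55.04
M5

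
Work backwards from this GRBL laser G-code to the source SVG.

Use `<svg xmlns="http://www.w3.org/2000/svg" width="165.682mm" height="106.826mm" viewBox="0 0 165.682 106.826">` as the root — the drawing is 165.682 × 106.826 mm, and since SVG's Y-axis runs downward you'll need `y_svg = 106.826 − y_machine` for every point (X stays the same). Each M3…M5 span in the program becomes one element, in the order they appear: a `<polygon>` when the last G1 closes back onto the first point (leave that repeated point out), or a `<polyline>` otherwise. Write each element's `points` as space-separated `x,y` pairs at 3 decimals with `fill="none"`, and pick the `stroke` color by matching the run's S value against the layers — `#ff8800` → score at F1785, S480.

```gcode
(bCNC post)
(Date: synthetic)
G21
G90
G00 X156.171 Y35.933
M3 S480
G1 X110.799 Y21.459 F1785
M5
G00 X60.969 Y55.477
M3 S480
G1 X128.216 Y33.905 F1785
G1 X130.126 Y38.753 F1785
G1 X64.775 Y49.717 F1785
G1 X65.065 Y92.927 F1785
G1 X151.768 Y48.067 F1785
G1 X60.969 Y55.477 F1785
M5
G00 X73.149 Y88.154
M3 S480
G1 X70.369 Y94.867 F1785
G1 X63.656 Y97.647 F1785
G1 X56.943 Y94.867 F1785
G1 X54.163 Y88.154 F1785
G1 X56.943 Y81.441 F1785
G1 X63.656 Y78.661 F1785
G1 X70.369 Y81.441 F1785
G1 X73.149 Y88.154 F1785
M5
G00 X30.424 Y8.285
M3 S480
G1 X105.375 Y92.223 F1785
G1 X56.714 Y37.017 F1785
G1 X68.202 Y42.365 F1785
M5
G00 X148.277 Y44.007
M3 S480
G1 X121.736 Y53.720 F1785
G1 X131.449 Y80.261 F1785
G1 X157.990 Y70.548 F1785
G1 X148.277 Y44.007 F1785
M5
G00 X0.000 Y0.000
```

<svg xmlns="http://www.w3.org/2000/svg" width="165.682mm" height="106.826mm" viewBox="0 0 165.682 106.826">
  <polyline points="156.171,70.893 110.799,85.367" fill="none" stroke="#ff8800"/>
  <polygon points="60.969,51.349 128.216,72.921 130.126,68.073 64.775,57.109 65.065,13.899 151.768,58.759" fill="none" stroke="#ff8800"/>
  <polygon points="73.149,18.672 70.369,11.959 63.656,9.179 56.943,11.959 54.163,18.672 56.943,25.385 63.656,28.165 70.369,25.385" fill="none" stroke="#ff8800"/>
  <polyline points="30.424,98.541 105.375,14.603 56.714,69.809 68.202,64.461" fill="none" stroke="#ff8800"/>
  <polygon points="148.277,62.819 121.736,53.106 131.449,26.565 157.990,36.278" fill="none" stroke="#ff8800"/>
</svg>

Each laser-on run becomes one SVG element. Flip Y back into SVG space with y_svg = 106.826 − y_machine. Every run uses S480, so all elements get stroke `#ff8800` (score).

Run 1: The run is open, so emit a `<polyline>` with points (Y-flipped): 156.171,70.893 110.799,85.367.

Run 2: The run returns to its start, so emit a `<polygon>` with points (Y-flipped): 60.969,51.349 128.216,72.921 130.126,68.073 64.775,57.109 65.065,13.899 151.768,58.759.

Run 3: The run returns to its start, so emit a `<polygon>` with points (Y-flipped): 73.149,18.672 70.369,11.959 63.656,9.179 56.943,11.959 54.163,18.672 56.943,25.385 63.656,28.165 70.369,25.385.

Run 4: The run is open, so emit a `<polyline>` with points (Y-flipped): 30.424,98.541 105.375,14.603 56.714,69.809 68.202,64.461.

Run 5: The run returns to its start, so emit a `<polygon>` with points (Y-flipped): 148.277,62.819 121.736,53.106 131.449,26.565 157.990,36.278.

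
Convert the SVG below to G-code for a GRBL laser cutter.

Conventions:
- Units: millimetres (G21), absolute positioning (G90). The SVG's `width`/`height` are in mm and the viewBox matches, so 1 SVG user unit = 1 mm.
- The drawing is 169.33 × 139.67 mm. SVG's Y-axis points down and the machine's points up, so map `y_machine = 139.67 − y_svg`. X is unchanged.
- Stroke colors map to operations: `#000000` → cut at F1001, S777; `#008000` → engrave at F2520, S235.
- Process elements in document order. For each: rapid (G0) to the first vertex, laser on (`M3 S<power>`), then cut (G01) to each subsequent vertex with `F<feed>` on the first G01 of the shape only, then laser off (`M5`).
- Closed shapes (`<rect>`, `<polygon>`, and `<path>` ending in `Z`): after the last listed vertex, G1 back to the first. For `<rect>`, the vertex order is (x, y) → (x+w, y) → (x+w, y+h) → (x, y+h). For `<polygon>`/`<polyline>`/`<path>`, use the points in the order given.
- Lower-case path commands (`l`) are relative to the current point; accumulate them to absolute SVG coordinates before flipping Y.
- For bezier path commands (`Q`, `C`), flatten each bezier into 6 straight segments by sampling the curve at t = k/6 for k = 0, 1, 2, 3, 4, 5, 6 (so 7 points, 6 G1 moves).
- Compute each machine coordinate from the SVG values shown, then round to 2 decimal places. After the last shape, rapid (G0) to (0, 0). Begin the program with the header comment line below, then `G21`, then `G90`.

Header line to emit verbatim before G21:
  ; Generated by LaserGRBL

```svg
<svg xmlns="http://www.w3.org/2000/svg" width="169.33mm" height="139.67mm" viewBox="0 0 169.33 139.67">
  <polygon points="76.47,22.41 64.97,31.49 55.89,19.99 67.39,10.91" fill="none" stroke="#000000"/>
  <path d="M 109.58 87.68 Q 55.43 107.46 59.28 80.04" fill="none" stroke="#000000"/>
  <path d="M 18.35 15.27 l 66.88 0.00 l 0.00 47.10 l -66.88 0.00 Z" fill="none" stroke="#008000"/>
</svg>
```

; Generated by LaserGRBL
G21
G90
G0 X76.47 Y117.26
M3 S777
G01 X64.97 Y108.18 F1001
G01 X55.89 Y119.68
G01 X67.39 Y128.76
G01 X76.47 Y117.26
M5
G0 X109.58 Y51.99
M3 S777
G01 X93.14 Y46.71 F1001
G01 X79.92 Y44.05
G01 X69.93 Y44.01
G01 X63.16 Y46.59
G01 X59.61 Y51.80
G01 X59.28 Y59.63
M5
G0 X18.35 Y124.40
M3 S235
G01 X85.23 Y124.40 F2520
G01 X85.23 Y77.30
G01 X18.35 Y77.30
G01 X18.35 Y124.40
M5
G0 X0.00 Y0.00

1 u = 1 mm; y_m = 139.67 − y.

[1] `<polygon>` regular polygon, #000000→cut S777 F1001: (76.47,117.26) → (64.97,108.18) → (55.89,119.68) → (67.39,128.76) → (76.47,117.26) (closed)

[2] `<path>` quadratic bezier, #000000→cut S777 F1001: (109.58,51.99) → (93.14,46.71) → (79.92,44.05) → (69.93,44.01) → (63.16,46.59) → (59.61,51.80) → (59.28,59.63)

[3] `<path>` rectangle, #008000→engrave S235 F2520: (18.35,124.40) → (85.23,124.40) → (85.23,77.30) → (18.35,77.30) → (18.35,124.40) (closed)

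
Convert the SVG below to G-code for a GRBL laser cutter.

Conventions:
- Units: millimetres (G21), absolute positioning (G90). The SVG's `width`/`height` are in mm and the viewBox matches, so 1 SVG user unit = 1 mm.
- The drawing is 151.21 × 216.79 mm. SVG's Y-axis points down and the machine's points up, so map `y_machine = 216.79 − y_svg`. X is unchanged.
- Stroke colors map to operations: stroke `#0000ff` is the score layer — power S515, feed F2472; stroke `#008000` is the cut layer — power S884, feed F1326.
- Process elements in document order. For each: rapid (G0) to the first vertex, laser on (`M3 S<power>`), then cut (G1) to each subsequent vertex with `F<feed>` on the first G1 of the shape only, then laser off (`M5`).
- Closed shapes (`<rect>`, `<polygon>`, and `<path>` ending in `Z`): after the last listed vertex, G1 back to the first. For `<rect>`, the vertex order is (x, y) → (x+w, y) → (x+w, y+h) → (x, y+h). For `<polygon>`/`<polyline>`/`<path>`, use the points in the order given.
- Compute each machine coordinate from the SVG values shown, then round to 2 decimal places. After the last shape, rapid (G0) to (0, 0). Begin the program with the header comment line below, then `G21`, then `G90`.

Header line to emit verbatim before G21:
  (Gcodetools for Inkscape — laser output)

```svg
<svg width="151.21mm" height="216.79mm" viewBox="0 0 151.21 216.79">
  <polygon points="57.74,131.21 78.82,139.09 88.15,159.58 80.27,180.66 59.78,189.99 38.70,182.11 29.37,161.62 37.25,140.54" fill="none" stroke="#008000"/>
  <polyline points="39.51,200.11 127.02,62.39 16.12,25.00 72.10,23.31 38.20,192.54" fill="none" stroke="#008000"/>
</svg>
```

(Gcodetools for Inkscape — laser output)
G21
G90
G0 X57.74 Y85.58
M3 S884
G1 X78.82 Y77.70 F1326
G1 X88.15 Y57.21
G1 X80.27 Y36.13
G1 X59.78 Y26.80
G1 X38.70 Y34.68
G1 X29.37 Y55.17
G1 X37.25 Y76.25
G1 X57.74 Y85.58
M5
G0 X39.51 Y16.68
M3 S884
G1 X127.02 Y154.40 F1326
G1 X16.12 Y191.79
G1 X72.10 Y193.48
G1 X38.20 Y24.25
M5
G0 X0.00 Y0.00

Since the viewBox matches the mm dimensions, user units are millimetres directly. The only transform is the Y-flip y_m = 216.79 − y_svg.

Shape 1 is a regular polygon drawn with `<polygon>`. Its stroke #008000 means cut at S884, F1326. After flipping Y the toolpath is (57.74,85.58) → (78.82,77.70) → (88.15,57.21) → (80.27,36.13) → (59.78,26.80) → (38.70,34.68) → (29.37,55.17) → (37.25,76.25) → (57.74,85.58), returning to the start.

Shape 2 is a open polyline drawn with `<polyline>`. Its stroke #008000 means cut at S884, F1326. After flipping Y the toolpath is (39.51,16.68) → (127.02,154.40) → (16.12,191.79) → (72.10,193.48) → (38.20,24.25).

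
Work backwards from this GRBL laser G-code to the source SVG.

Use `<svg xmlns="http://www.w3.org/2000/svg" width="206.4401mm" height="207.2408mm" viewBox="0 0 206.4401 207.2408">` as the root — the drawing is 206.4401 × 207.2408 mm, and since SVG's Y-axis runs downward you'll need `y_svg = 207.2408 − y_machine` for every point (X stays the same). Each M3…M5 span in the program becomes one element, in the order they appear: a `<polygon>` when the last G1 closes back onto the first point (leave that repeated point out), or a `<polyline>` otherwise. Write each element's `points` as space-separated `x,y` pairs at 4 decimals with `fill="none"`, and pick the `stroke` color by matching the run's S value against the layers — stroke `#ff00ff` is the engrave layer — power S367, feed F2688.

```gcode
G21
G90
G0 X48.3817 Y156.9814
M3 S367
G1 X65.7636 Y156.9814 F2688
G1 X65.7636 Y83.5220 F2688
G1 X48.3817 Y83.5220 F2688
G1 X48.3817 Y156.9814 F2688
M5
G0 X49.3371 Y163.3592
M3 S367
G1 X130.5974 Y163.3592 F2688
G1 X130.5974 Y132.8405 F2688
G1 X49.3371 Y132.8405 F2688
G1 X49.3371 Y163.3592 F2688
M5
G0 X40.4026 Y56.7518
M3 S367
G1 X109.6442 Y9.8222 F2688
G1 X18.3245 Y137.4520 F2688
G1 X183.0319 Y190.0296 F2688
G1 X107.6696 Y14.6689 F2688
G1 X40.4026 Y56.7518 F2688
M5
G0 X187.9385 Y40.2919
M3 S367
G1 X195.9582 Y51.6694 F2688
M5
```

Machine Y-up, SVG Y-down with viewBox height 207.2408, so y_svg = 207.2408 − y_machine; X carries over. Every run uses S367, so all elements get stroke `#ff00ff` (engrave).

Run 1: The run returns to its start, so emit a `<polygon>` with points (Y-flipped): 48.3817,50.2594 65.7636,50.2594 65.7636,123.7188 48.3817,123.7188.

Run 2: The run returns to its start, so emit a `<polygon>` with points (Y-flipped): 49.3371,43.8816 130.5974,43.8816 130.5974,74.4003 49.3371,74.4003.

Run 3: The run returns to its start, so emit a `<polygon>` with points (Y-flipped): 40.4026,150.4890 109.6442,197.4186 18.3245,69.7888 183.0319,17.2112 107.6696,192.5719.

Run 4: The run is open, so emit a `<polyline>` with points (Y-flipped): 187.9385,166.9489 195.9582,155.5714.

<svg xmlns="http://www.w3.org/2000/svg" width="206.4401mm" height="207.2408mm" viewBox="0 0 206.4401 207.2408">
  <polygon points="48.3817,50.2594 65.7636,50.2594 65.7636,123.7188 48.3817,123.7188" fill="none" stroke="#ff00ff"/>
  <polygon points="49.3371,43.8816 130.5974,43.8816 130.5974,74.4003 49.3371,74.4003" fill="none" stroke="#ff00ff"/>
  <polygon points="40.4026,150.4890 109.6442,197.4186 18.3245,69.7888 183.0319,17.2112 107.6696,192.5719" fill="none" stroke="#ff00ff"/>
  <polyline points="187.9385,166.9489 195.9582,155.5714" fill="none" stroke="#ff00ff"/>
</svg>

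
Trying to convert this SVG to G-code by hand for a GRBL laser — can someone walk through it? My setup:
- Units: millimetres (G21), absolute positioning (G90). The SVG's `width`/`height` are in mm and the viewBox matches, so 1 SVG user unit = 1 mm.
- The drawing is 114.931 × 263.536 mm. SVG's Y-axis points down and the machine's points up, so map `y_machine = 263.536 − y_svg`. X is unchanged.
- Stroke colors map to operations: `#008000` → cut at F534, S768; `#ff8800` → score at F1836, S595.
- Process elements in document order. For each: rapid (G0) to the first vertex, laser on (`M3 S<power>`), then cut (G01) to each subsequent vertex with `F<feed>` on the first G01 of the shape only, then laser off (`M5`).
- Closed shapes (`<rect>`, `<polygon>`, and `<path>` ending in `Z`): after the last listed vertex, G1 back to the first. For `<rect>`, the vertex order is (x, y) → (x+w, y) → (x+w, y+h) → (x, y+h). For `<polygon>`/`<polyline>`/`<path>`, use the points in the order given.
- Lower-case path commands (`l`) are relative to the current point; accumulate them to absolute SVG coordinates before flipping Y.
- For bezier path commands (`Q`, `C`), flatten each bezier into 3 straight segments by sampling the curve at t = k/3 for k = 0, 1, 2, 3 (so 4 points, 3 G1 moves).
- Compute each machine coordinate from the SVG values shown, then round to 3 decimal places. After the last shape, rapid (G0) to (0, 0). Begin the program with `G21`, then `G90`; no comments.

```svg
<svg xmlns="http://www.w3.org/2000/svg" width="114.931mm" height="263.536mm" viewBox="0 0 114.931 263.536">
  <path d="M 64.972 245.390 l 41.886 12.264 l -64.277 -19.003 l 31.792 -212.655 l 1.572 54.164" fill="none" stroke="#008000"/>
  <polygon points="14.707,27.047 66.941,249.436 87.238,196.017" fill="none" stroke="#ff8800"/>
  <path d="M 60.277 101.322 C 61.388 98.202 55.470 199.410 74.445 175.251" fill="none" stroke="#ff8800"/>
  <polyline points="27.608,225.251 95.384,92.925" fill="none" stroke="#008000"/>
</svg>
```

1 u = 1 mm; y_m = 263.536 − y.

[1] `<path>` open polyline, #008000→cut S768 F534: (64.972,18.146) → (106.858,5.882) → (42.581,24.885) → (74.373,237.540) → (75.945,183.376)

[2] `<polygon>` closed polygon, #ff8800→score S595 F1836: (14.707,236.489) → (66.941,14.100) → (87.238,67.519) → (14.707,236.489) (closed)

[3] `<path>` cubic bezier, #ff8800→score S595 F1836: (60.277,162.214) → (60.227,139.065) → (62.585,97.408) → (74.445,88.285)

[4] `<polyline>` line segment, #008000→cut S768 F534: (27.608,38.285) → (95.384,170.611)

G21
G90
G0 X64.972 Y18.146
M3 S768
G01 X106.858 Y5.882 F534
G01 X42.581 Y24.885
G01 X74.373 Y237.540
G01 X75.945 Y183.376
M5
G0 X14.707 Y236.489
M3 S595
G01 X66.941 Y14.100 F1836
G01 X87.238 Y67.519
G01 X14.707 Y236.489
M5
G0 X60.277 Y162.214
M3 S595
G01 X60.227 Y139.065 F1836
G01 X62.585 Y97.408
G01 X74.445 Y88.285
M5
G0 X27.608 Y38.285
M3 S768
G01 X95.384 Y170.611 F534
M5
G0 X0.000 Y0.000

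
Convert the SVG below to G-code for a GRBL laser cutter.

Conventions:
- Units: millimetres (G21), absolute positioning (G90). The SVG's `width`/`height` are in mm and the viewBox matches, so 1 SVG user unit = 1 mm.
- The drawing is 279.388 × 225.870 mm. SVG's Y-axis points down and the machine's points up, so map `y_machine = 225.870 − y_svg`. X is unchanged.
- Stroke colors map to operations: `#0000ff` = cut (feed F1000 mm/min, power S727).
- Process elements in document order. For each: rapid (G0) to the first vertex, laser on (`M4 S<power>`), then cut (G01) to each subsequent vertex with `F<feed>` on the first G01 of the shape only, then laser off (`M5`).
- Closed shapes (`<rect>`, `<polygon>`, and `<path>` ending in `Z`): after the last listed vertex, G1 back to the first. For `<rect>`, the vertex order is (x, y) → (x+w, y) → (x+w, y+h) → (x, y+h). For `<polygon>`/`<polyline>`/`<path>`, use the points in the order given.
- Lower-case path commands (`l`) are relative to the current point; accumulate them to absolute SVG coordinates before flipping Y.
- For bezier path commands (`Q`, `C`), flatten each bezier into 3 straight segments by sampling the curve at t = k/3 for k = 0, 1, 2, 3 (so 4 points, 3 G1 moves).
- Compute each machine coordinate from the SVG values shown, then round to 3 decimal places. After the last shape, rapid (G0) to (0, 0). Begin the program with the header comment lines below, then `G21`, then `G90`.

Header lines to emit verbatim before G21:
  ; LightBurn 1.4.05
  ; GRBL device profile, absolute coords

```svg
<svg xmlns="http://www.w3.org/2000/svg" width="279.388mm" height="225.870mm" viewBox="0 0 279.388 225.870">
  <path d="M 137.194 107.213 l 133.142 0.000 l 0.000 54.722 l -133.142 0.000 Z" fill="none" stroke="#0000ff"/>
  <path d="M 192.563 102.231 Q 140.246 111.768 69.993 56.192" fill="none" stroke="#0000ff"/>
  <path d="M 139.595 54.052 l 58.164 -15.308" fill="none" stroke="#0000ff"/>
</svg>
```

viewBox `0 0 279.388 225.870` with mm width/height → 1 unit = 1 mm. Flip: y_m = 225.870 − y_svg.

**Shape 1** — `<path>` rectangle, stroke `#0000ff` → cut (S727, F1000). Machine vertices: (137.194,118.657) → (270.336,118.657) → (270.336,63.935) → (137.194,63.935) → (137.194,118.657). Closed: final G1 returns to the first vertex.

**Shape 2** — `<path>` quadratic bezier, stroke `#0000ff` → cut (S727, F1000). Control points (SVG): P0=(192.563,102.231), P1=(140.246,111.768), P2=(69.993,56.192); sampled at t=k/3. Machine vertices: (192.563,123.639) → (155.692,124.516) → (114.835,139.862) → (69.993,169.678). Open path.

**Shape 3** — `<path>` line segment, stroke `#0000ff` → cut (S727, F1000). Machine vertices: (139.595,171.818) → (197.759,187.126). Open path.

; LightBurn 1.4.05
; GRBL device profile, absolute coords
G21
G90
G0 X137.194 Y118.657
M4 S727
G01 X270.336 Y118.657 F1000
G01 X270.336 Y63.935
G01 X137.194 Y63.935
G01 X137.194 Y118.657
M5
G0 X192.563 Y123.639
M4 S727
G01 X155.692 Y124.516 F1000
G01 X114.835 Y139.862
G01 X69.993 Y169.678
M5
G0 X139.595 Y171.818
M4 S727
G01 X197.759 Y187.126 F1000
M5
G0 X0.000 Y0.000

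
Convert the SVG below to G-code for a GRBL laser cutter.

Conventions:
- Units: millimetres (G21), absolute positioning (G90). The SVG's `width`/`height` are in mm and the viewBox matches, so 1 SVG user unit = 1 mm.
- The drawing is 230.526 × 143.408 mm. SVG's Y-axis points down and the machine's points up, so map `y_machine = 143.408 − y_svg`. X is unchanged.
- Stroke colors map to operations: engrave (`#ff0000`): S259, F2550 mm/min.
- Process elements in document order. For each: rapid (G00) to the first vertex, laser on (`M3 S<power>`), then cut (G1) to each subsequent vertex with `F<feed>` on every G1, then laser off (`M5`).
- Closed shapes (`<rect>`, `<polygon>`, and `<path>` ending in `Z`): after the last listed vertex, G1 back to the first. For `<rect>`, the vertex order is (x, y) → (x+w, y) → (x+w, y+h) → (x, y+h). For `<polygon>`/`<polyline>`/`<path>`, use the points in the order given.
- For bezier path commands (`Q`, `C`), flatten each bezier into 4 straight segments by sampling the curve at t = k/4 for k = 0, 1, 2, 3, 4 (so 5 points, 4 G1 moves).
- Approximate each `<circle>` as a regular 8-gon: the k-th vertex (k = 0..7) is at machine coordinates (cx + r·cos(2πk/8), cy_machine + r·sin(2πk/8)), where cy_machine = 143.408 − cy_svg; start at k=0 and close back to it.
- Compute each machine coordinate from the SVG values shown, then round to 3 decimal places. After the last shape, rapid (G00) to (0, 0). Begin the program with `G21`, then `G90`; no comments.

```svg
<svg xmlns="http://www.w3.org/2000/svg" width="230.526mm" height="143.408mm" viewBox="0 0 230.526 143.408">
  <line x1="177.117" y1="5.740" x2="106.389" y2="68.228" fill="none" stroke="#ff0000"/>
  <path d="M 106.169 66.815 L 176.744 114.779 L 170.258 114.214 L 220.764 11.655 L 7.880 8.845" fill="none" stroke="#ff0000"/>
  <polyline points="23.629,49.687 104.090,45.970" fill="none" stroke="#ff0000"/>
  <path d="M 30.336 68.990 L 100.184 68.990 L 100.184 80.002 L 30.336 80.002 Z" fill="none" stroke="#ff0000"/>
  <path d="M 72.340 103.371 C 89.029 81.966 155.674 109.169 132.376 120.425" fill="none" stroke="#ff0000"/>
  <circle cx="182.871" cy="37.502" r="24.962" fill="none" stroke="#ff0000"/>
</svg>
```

1 u = 1 mm; y_m = 143.408 − y.

[1] `<line>` line segment, #ff0000→engrave S259 F2550: (177.117,137.668) → (106.389,75.180)

[2] `<path>` open polyline, #ff0000→engrave S259 F2550: (106.169,76.593) → (176.744,28.629) → (170.258,29.194) → (220.764,131.753) → (7.880,134.563)

[3] `<polyline>` line segment, #ff0000→engrave S259 F2550: (23.629,93.721) → (104.090,97.438)

[4] `<path>` rectangle, #ff0000→engrave S259 F2550: (30.336,74.418) → (100.184,74.418) → (100.184,63.406) → (30.336,63.406) → (30.336,74.418) (closed)

[5] `<path>` cubic bezier, #ff0000→engrave S259 F2550: (72.340,40.037) → (92.038,47.985) → (117.353,43.758) → (135.171,33.406) → (132.376,22.983)

[6] `<circle>` circle, #ff0000→engrave S259 F2550: (207.833,105.906) → (200.522,123.557) → (182.871,130.868) → (165.220,123.557) → (157.909,105.906) → (165.220,88.255) → (182.871,80.944) → (200.522,88.255) → (207.833,105.906) (closed)

G21
G90
G00 X177.117 Y137.668
M3 S259
G1 X106.389 Y75.180 F2550
M5
G00 X106.169 Y76.593
M3 S259
G1 X176.744 Y28.629 F2550
G1 X170.258 Y29.194 F2550
G1 X220.764 Y131.753 F2550
G1 X7.880 Y134.563 F2550
M5
G00 X23.629 Y93.721
M3 S259
G1 X104.090 Y97.438 F2550
M5
G00 X30.336 Y74.418
M3 S259
G1 X100.184 Y74.418 F2550
G1 X100.184 Y63.406 F2550
G1 X30.336 Y63.406 F2550
G1 X30.336 Y74.418 F2550
M5
G00 X72.340 Y40.037
M3 S259
G1 X92.038 Y47.985 F2550
G1 X117.353 Y43.758 F2550
G1 X135.171 Y33.406 F2550
G1 X132.376 Y22.983 F2550
M5
G00 X207.833 Y105.906
M3 S259
G1 X200.522 Y123.557 F2550
G1 X182.871 Y130.868 F2550
G1 X165.220 Y123.557 F2550
G1 X157.909 Y105.906 F2550
G1 X165.220 Y88.255 F2550
G1 X182.871 Y80.944 F2550
G1 X200.522 Y88.255 F2550
G1 X207.833 Y105.906 F2550
M5
G00 X0.000 Y0.000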